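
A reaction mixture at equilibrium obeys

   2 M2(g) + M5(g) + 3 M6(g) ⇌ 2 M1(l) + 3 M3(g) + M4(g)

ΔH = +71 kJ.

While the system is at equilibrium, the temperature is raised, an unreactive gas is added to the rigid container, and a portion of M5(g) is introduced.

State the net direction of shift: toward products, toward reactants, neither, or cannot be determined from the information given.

The forward reaction is endothermic. Raising T favours the endothermic direction — shift to the right.
At constant volume, adding an inert gas leaves every reacting species' partial pressure unchanged, so Q is unchanged — no shift from this change.
Adding M5 (g), a reactant, drives the reaction to the right.
Only the nonzero effect(s) matter; the net shift is to the right.

right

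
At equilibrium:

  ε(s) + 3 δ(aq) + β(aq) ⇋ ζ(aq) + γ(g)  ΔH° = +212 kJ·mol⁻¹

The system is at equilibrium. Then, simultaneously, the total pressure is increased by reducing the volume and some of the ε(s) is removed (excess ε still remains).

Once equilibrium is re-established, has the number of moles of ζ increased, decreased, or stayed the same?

decreases

Gas moles: reactants 0, products 1 (Δn_gas = +1). Compression shifts the system toward the side with fewer moles of gas — to the left.
ε is a pure solid; its activity is 1 regardless of amount, so Q is unaffected — no shift from this change.
The net shift is to the left. ζ is a product, so its amount decreases.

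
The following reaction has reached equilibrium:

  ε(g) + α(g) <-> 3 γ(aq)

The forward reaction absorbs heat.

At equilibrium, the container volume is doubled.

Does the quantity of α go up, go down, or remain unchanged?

Gas moles: reactants 2, products 0 (Δn_gas = -2). Expansion shifts the system toward the side with more moles of gas — to the left.
The net shift is to the left. α is a reactant, so its amount increases.

increases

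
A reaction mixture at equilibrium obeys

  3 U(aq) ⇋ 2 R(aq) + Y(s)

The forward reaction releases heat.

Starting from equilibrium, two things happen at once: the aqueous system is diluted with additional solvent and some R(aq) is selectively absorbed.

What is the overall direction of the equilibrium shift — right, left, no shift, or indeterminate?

Dilution lowers every aqueous concentration by the same factor. Δn_aq = 2 − 3 = -1, so the system shifts toward the side with more dissolved moles — to the left.
Removing R (aq), a product, drives the reaction to the right.
The individual effects push in opposite directions; without quantitative information the net direction cannot be determined.

cannot be determined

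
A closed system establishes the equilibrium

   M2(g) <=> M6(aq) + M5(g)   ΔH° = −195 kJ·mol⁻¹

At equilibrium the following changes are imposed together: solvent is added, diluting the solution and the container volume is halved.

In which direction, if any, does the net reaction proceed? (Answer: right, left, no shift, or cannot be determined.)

Dilution lowers every aqueous concentration by the same factor. Δn_aq = 1 − 0 = +1, so the system shifts toward the side with more dissolved moles — to the right.
Gas moles: reactants 1, products 1. Δn_gas = 0, so a volume change leaves Q equal to K — no shift from this change.
Only the nonzero effect(s) matter; the net shift is to the right.

right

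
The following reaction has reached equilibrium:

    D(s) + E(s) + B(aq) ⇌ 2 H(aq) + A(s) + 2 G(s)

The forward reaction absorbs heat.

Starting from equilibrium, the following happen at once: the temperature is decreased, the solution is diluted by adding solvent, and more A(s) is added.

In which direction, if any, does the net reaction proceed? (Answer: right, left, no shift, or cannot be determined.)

The forward reaction is endothermic. Lowering T favours the exothermic direction — shift to the left.
Dilution lowers every aqueous concentration by the same factor. Δn_aq = 2 − 1 = +1, so the system shifts toward the side with more dissolved moles — to the right.
A is a pure solid; its activity is 1 regardless of amount, so Q is unaffected — no shift from this change.
The individual effects push in opposite directions; without quantitative information the net direction cannot be determined.

cannot be determined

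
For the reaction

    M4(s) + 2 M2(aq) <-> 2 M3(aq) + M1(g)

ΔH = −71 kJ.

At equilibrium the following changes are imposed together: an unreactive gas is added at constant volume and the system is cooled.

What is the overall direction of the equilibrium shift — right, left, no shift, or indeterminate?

right

At constant volume, adding an inert gas leaves every reacting species' partial pressure unchanged, so Q is unchanged — no shift from this change.
The forward reaction is exothermic. Lowering T favours the exothermic direction — shift to the right.
Only the nonzero effect(s) matter; the net shift is to the right.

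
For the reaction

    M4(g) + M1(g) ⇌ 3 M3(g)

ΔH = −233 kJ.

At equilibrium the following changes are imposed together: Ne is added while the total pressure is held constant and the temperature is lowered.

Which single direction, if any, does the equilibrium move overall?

Adding inert gas at constant total pressure expands the volume and lowers every reacting partial pressure. With Δn_gas = 3 − 2 = +1, Q moves away from K toward the side with fewer gas moles, so the system shifts toward the side with more gas moles — to the right.
The forward reaction is exothermic. Lowering T favours the exothermic direction — shift to the right.
All effects act in the same direction — net shift to the right.

right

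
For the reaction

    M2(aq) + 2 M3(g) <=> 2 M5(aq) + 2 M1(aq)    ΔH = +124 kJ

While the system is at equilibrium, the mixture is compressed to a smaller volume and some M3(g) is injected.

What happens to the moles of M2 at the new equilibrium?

Gas moles: reactants 2, products 0 (Δn_gas = -2). Compression shifts the system toward the side with fewer moles of gas — to the right.
Adding M3 (g), a reactant, drives the reaction to the right.
The net shift is to the right. M2 is a reactant, so its amount decreases.

decreases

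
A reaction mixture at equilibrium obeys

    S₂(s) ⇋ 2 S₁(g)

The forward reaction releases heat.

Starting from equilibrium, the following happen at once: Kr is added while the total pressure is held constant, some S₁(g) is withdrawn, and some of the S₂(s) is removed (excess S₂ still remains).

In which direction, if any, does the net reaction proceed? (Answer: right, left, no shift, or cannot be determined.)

right

Adding inert gas at constant total pressure expands the volume and lowers every reacting partial pressure. With Δn_gas = 2 − 0 = +2, Q moves away from K toward the side with fewer gas moles, so the system shifts toward the side with more gas moles — to the right.
Removing S₁ (g), a product, drives the reaction to the right.
S₂ is a pure solid; its activity is 1 regardless of amount, so Q is unaffected — no shift from this change.
Only the nonzero effect(s) matter; the net shift is to the right.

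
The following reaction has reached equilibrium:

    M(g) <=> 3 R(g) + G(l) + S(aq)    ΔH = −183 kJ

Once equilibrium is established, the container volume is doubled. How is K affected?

The equilibrium constant depends only on temperature. This perturbation may move the position of equilibrium, but since T is unchanged, K itself is unchanged.

unchanged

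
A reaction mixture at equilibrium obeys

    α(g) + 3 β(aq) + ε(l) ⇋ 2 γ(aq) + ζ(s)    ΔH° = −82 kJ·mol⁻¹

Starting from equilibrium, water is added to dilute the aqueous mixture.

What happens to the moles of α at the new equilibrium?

Dilution lowers every aqueous concentration by the same factor. Δn_aq = 2 − 3 = -1, so the system shifts toward the side with more dissolved moles — to the left.
The net shift is to the left. α is a reactant, so its amount increases.

increases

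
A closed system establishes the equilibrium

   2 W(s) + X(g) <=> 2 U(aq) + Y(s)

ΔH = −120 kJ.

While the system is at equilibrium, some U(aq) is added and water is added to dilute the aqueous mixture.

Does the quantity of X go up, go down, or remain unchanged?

Adding U (aq), a product, drives the reaction to the left.
Dilution lowers every aqueous concentration by the same factor. Δn_aq = 2 − 0 = +2, so the system shifts toward the side with more dissolved moles — to the right.
The two effects oppose each other, so the net shift — and hence the change in X — cannot be determined from the given information.

cannot be determined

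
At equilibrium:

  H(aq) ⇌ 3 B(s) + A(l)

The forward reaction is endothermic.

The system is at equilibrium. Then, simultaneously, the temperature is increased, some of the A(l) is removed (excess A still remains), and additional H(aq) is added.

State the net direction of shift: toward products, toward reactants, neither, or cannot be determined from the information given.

The forward reaction is endothermic. Raising T favours the endothermic direction — shift to the right.
A is a pure liquid; its activity is 1 regardless of amount, so Q is unaffected — no shift from this change.
Adding H (aq), a reactant, drives the reaction to the right.
Only the nonzero effect(s) matter; the net shift is to the right.

right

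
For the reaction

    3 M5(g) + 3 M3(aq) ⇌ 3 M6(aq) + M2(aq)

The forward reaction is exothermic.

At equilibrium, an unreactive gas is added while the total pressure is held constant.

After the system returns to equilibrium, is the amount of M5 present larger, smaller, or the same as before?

increases

Adding inert gas at constant total pressure expands the volume and lowers every reacting partial pressure. With Δn_gas = 0 − 3 = -3, Q moves away from K toward the side with fewer gas moles, so the system shifts toward the side with more gas moles — to the left.
The net shift is to the left. M5 is a reactant, so its amount increases.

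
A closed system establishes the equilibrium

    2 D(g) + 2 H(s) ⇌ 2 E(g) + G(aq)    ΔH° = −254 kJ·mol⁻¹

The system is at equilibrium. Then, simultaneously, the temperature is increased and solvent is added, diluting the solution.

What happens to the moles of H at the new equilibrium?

The forward reaction is exothermic. Raising T favours the endothermic direction — shift to the left.
Dilution lowers every aqueous concentration by the same factor. Δn_aq = 1 − 0 = +1, so the system shifts toward the side with more dissolved moles — to the right.
The two effects oppose each other, so the net shift — and hence the change in H — cannot be determined from the given information.

cannot be determined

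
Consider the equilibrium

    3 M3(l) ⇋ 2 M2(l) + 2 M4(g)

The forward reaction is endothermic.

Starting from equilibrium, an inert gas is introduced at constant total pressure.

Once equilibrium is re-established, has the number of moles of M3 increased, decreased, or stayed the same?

Adding inert gas at constant total pressure expands the volume and lowers every reacting partial pressure. With Δn_gas = 2 − 0 = +2, Q moves away from K toward the side with fewer gas moles, so the system shifts toward the side with more gas moles — to the right.
The net shift is to the right. M3 is a reactant, so its amount decreases.

decreases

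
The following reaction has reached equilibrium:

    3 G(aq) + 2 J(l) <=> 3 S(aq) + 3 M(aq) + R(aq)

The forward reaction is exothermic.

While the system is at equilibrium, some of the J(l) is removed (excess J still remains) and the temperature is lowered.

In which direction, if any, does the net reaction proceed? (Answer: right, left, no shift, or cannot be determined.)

right

J is a pure liquid; its activity is 1 regardless of amount, so Q is unaffected — no shift from this change.
The forward reaction is exothermic. Lowering T favours the exothermic direction — shift to the right.
Only the nonzero effect(s) matter; the net shift is to the right.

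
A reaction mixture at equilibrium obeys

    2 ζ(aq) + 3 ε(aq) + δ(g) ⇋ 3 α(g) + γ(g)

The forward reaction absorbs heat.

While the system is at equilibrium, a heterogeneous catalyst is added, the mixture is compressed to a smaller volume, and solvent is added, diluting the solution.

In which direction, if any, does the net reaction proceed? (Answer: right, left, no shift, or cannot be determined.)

left

A catalyst speeds both forward and reverse rates equally; it changes neither Q nor K — no shift from this change.
Gas moles: reactants 1, products 4 (Δn_gas = +3). Compression shifts the system toward the side with fewer moles of gas — to the left.
Dilution lowers every aqueous concentration by the same factor. Δn_aq = 0 − 5 = -5, so the system shifts toward the side with more dissolved moles — to the left.
Only the nonzero effect(s) matter; the net shift is to the left.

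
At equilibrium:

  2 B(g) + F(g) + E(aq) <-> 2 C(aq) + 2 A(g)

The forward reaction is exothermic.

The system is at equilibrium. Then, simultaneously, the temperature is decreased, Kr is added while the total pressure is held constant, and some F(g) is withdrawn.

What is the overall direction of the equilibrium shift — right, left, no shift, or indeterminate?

cannot be determined

The forward reaction is exothermic. Lowering T favours the exothermic direction — shift to the right.
Adding inert gas at constant total pressure expands the volume and lowers every reacting partial pressure. With Δn_gas = 2 − 3 = -1, Q moves away from K toward the side with fewer gas moles, so the system shifts toward the side with more gas moles — to the left.
Removing F (g), a reactant, drives the reaction to the left.
The individual effects push in opposite directions; without quantitative information the net direction cannot be determined.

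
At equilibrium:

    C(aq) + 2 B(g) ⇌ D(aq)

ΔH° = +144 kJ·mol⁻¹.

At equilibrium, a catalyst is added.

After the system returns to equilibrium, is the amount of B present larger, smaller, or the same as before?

A catalyst speeds both forward and reverse rates equally; it changes neither Q nor K — no shift from this change.
No net shift occurs, so the amount of B is unchanged.

unchanged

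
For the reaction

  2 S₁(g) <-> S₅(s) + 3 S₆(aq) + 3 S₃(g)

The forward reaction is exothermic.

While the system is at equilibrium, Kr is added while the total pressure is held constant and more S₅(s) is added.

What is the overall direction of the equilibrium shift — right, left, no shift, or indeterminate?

right

Adding inert gas at constant total pressure expands the volume and lowers every reacting partial pressure. With Δn_gas = 3 − 2 = +1, Q moves away from K toward the side with fewer gas moles, so the system shifts toward the side with more gas moles — to the right.
S₅ is a pure solid; its activity is 1 regardless of amount, so Q is unaffected — no shift from this change.
Only the nonzero effect(s) matter; the net shift is to the right.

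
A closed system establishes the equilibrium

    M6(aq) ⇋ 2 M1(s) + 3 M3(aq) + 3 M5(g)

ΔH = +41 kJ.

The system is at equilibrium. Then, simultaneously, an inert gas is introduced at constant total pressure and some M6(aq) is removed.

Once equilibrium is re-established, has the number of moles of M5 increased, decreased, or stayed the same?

Adding inert gas at constant total pressure expands the volume and lowers every reacting partial pressure. With Δn_gas = 3 − 0 = +3, Q moves away from K toward the side with fewer gas moles, so the system shifts toward the side with more gas moles — to the right.
Removing M6 (aq), a reactant, drives the reaction to the left.
The two effects oppose each other, so the net shift — and hence the change in M5 — cannot be determined from the given information.

cannot be determined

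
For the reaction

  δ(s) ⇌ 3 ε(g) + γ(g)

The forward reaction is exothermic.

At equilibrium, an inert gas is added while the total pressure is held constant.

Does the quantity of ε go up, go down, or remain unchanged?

increases

Adding inert gas at constant total pressure expands the volume and lowers every reacting partial pressure. With Δn_gas = 4 − 0 = +4, Q moves away from K toward the side with fewer gas moles, so the system shifts toward the side with more gas moles — to the right.
The net shift is to the right. ε is a product, so its amount increases.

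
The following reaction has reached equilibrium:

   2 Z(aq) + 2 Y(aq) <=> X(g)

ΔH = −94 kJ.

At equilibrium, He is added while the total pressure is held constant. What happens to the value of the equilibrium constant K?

The equilibrium constant depends only on temperature. This perturbation may move the position of equilibrium, but since T is unchanged, K itself is unchanged.

unchanged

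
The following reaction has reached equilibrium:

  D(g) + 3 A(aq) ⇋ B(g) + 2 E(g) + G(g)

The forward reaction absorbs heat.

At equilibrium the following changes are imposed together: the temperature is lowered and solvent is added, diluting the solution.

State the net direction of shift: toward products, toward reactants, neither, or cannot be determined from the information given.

The forward reaction is endothermic. Lowering T favours the exothermic direction — shift to the left.
Dilution lowers every aqueous concentration by the same factor. Δn_aq = 0 − 3 = -3, so the system shifts toward the side with more dissolved moles — to the left.
All effects act in the same direction — net shift to the left.

left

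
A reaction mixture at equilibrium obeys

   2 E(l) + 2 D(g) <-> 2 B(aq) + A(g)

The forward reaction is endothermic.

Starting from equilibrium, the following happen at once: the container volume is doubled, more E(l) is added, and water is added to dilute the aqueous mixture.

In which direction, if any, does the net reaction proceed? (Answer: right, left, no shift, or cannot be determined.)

cannot be determined

Gas moles: reactants 2, products 1 (Δn_gas = -1). Expansion shifts the system toward the side with more moles of gas — to the left.
E is a pure liquid; its activity is 1 regardless of amount, so Q is unaffected — no shift from this change.
Dilution lowers every aqueous concentration by the same factor. Δn_aq = 2 − 0 = +2, so the system shifts toward the side with more dissolved moles — to the right.
The individual effects push in opposite directions; without quantitative information the net direction cannot be determined.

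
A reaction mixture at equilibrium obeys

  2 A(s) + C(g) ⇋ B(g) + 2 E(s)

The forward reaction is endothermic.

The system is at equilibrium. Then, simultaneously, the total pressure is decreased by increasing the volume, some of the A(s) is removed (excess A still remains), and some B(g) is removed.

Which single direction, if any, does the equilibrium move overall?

right

Gas moles: reactants 1, products 1. Δn_gas = 0, so a volume change leaves Q equal to K — no shift from this change.
A is a pure solid; its activity is 1 regardless of amount, so Q is unaffected — no shift from this change.
Removing B (g), a product, drives the reaction to the right.
Only the nonzero effect(s) matter; the net shift is to the right.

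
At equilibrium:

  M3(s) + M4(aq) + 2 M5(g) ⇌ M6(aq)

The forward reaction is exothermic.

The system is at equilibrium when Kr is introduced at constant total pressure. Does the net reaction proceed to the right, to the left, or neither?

left

Adding inert gas at constant total pressure expands the volume and lowers every reacting partial pressure. With Δn_gas = 0 − 2 = -2, Q moves away from K toward the side with fewer gas moles, so the system shifts toward the side with more gas moles — to the left.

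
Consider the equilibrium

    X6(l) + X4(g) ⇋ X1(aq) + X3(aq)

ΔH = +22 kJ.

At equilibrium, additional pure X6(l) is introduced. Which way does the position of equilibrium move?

X6 is a pure liquid; its activity is 1 regardless of amount, so Q is unaffected — no shift from this change.

no shift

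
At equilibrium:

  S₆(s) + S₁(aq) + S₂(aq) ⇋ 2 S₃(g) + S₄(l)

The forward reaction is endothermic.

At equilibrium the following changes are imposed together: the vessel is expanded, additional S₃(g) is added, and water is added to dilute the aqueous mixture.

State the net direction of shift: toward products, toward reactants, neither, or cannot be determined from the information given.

cannot be determined

Gas moles: reactants 0, products 2 (Δn_gas = +2). Expansion shifts the system toward the side with more moles of gas — to the right.
Adding S₃ (g), a product, drives the reaction to the left.
Dilution lowers every aqueous concentration by the same factor. Δn_aq = 0 − 2 = -2, so the system shifts toward the side with more dissolved moles — to the left.
The individual effects push in opposite directions; without quantitative information the net direction cannot be determined.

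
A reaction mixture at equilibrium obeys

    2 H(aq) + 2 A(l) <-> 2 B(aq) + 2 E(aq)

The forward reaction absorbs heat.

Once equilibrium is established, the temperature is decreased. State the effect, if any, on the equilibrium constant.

K depends on temperature via the van 't Hoff relation. The forward reaction is endothermic, so lowering T decreases K.

decreases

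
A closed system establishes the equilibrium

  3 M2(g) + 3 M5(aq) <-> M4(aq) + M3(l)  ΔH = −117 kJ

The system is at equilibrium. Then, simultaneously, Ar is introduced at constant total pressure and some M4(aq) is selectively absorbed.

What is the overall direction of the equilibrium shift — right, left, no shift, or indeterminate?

cannot be determined

Adding inert gas at constant total pressure expands the volume and lowers every reacting partial pressure. With Δn_gas = 0 − 3 = -3, Q moves away from K toward the side with fewer gas moles, so the system shifts toward the side with more gas moles — to the left.
Removing M4 (aq), a product, drives the reaction to the right.
The individual effects push in opposite directions; without quantitative information the net direction cannot be determined.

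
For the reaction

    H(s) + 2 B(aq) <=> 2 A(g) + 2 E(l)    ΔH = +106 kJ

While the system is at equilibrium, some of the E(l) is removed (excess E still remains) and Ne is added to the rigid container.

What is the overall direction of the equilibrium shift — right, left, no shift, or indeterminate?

E is a pure liquid; its activity is 1 regardless of amount, so Q is unaffected — no shift from this change.
At constant volume, adding an inert gas leaves every reacting species' partial pressure unchanged, so Q is unchanged — no shift from this change.
None of the changes alters Q relative to K, so there is no net shift.

no shift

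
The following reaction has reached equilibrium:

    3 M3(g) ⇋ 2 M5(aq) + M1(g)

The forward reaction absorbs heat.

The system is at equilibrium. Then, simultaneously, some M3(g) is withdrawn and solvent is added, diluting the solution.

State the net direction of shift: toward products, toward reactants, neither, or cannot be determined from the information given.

cannot be determined

Removing M3 (g), a reactant, drives the reaction to the left.
Dilution lowers every aqueous concentration by the same factor. Δn_aq = 2 − 0 = +2, so the system shifts toward the side with more dissolved moles — to the right.
The individual effects push in opposite directions; without quantitative information the net direction cannot be determined.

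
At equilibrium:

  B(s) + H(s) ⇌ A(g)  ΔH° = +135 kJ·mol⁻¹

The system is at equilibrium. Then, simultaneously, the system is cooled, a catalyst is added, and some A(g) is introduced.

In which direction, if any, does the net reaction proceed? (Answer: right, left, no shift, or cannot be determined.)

The forward reaction is endothermic. Lowering T favours the exothermic direction — shift to the left.
A catalyst speeds both forward and reverse rates equally; it changes neither Q nor K — no shift from this change.
Adding A (g), a product, drives the reaction to the left.
Only the nonzero effect(s) matter; the net shift is to the left.

left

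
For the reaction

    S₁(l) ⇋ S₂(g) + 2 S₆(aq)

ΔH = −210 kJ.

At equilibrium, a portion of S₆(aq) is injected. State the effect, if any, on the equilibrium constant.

The equilibrium constant depends only on temperature. This perturbation may move the position of equilibrium, but since T is unchanged, K itself is unchanged.

unchanged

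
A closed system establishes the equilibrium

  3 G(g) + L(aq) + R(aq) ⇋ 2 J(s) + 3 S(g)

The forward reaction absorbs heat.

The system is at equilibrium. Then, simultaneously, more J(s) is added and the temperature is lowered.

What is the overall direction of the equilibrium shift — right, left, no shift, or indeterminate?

left

J is a pure solid; its activity is 1 regardless of amount, so Q is unaffected — no shift from this change.
The forward reaction is endothermic. Lowering T favours the exothermic direction — shift to the left.
Only the nonzero effect(s) matter; the net shift is to the left.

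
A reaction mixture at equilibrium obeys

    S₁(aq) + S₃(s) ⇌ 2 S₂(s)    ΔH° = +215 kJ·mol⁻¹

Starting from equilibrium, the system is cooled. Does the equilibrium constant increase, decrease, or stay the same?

K depends on temperature via the van 't Hoff relation. The forward reaction is endothermic, so lowering T decreases K.

decreases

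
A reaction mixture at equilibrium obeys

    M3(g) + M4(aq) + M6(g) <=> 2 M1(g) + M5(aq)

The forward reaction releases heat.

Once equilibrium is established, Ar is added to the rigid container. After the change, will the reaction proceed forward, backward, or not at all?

no shift

At constant volume, adding an inert gas leaves every reacting species' partial pressure unchanged, so Q is unchanged — no shift from this change.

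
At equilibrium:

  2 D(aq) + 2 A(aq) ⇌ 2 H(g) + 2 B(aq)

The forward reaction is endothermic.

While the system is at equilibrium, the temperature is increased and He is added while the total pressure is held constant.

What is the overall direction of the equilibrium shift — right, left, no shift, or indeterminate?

The forward reaction is endothermic. Raising T favours the endothermic direction — shift to the right.
Adding inert gas at constant total pressure expands the volume and lowers every reacting partial pressure. With Δn_gas = 2 − 0 = +2, Q moves away from K toward the side with fewer gas moles, so the system shifts toward the side with more gas moles — to the right.
All effects act in the same direction — net shift to the right.

right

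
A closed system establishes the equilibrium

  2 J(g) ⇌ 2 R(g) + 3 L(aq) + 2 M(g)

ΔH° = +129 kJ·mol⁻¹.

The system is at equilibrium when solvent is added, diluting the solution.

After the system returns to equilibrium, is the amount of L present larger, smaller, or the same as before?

increases

Dilution lowers every aqueous concentration by the same factor. Δn_aq = 3 − 0 = +3, so the system shifts toward the side with more dissolved moles — to the right.
The net shift is to the right. L is a product, so its amount increases.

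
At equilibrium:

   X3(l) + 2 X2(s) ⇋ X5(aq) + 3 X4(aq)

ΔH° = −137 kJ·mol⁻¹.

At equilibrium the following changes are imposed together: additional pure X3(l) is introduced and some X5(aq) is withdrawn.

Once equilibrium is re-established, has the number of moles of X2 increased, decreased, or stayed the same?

decreases

X3 is a pure liquid; its activity is 1 regardless of amount, so Q is unaffected — no shift from this change.
Removing X5 (aq), a product, drives the reaction to the right.
The net shift is to the right. X2 is a reactant, so its amount decreases.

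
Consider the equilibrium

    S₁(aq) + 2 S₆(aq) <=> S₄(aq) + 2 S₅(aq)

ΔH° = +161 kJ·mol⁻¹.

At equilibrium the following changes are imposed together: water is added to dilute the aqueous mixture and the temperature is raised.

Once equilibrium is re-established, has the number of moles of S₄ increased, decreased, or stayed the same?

increases

Dilution scales every aqueous concentration by the same factor. Δn_aq = 3 − 3 = 0, so Q is unchanged — no shift.
The forward reaction is endothermic. Raising T favours the endothermic direction — shift to the right.
The net shift is to the right. S₄ is a product, so its amount increases.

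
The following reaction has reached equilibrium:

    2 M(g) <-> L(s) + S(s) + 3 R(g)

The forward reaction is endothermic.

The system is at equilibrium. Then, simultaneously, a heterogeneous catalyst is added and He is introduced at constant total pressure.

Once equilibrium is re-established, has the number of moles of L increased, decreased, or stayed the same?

A catalyst speeds both forward and reverse rates equally; it changes neither Q nor K — no shift from this change.
Adding inert gas at constant total pressure expands the volume and lowers every reacting partial pressure. With Δn_gas = 3 − 2 = +1, Q moves away from K toward the side with fewer gas moles, so the system shifts toward the side with more gas moles — to the right.
The net shift is to the right. L is a product, so its amount increases.

increases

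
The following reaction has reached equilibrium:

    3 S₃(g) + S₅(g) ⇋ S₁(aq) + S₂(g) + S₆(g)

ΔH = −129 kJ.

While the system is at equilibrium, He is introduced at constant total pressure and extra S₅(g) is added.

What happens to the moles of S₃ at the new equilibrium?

cannot be determined

Adding inert gas at constant total pressure expands the volume and lowers every reacting partial pressure. With Δn_gas = 2 − 4 = -2, Q moves away from K toward the side with fewer gas moles, so the system shifts toward the side with more gas moles — to the left.
Adding S₅ (g), a reactant, drives the reaction to the right.
The two effects oppose each other, so the net shift — and hence the change in S₃ — cannot be determined from the given information.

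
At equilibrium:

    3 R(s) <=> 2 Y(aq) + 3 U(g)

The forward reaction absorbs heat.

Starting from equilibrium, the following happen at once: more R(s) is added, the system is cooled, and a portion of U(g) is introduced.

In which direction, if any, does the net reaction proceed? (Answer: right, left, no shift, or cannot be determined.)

R is a pure solid; its activity is 1 regardless of amount, so Q is unaffected — no shift from this change.
The forward reaction is endothermic. Lowering T favours the exothermic direction — shift to the left.
Adding U (g), a product, drives the reaction to the left.
Only the nonzero effect(s) matter; the net shift is to the left.

left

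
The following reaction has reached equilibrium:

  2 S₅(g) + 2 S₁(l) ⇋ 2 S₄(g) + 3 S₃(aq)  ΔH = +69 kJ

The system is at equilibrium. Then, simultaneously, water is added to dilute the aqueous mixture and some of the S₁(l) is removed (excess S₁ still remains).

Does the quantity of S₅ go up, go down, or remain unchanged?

decreases

Dilution lowers every aqueous concentration by the same factor. Δn_aq = 3 − 0 = +3, so the system shifts toward the side with more dissolved moles — to the right.
S₁ is a pure liquid; its activity is 1 regardless of amount, so Q is unaffected — no shift from this change.
The net shift is to the right. S₅ is a reactant, so its amount decreases.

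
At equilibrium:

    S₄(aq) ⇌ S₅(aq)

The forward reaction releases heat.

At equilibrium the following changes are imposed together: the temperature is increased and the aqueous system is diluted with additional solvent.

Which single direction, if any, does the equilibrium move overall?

left

The forward reaction is exothermic. Raising T favours the endothermic direction — shift to the left.
Dilution scales every aqueous concentration by the same factor. Δn_aq = 1 − 1 = 0, so Q is unchanged — no shift.
Only the nonzero effect(s) matter; the net shift is to the left.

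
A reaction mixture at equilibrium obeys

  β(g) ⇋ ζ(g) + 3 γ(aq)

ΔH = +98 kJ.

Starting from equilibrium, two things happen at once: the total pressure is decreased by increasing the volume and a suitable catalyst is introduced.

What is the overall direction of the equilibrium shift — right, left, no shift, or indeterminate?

Gas moles: reactants 1, products 1. Δn_gas = 0, so a volume change leaves Q equal to K — no shift from this change.
A catalyst speeds both forward and reverse rates equally; it changes neither Q nor K — no shift from this change.
None of the changes alters Q relative to K, so there is no net shift.

no shift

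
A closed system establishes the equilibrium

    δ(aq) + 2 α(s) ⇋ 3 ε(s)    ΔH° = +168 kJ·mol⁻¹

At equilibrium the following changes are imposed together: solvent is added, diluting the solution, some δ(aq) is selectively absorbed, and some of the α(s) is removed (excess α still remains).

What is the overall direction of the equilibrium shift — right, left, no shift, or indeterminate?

left

Dilution lowers every aqueous concentration by the same factor. Δn_aq = 0 − 1 = -1, so the system shifts toward the side with more dissolved moles — to the left.
Removing δ (aq), a reactant, drives the reaction to the left.
α is a pure solid; its activity is 1 regardless of amount, so Q is unaffected — no shift from this change.
Only the nonzero effect(s) matter; the net shift is to the left.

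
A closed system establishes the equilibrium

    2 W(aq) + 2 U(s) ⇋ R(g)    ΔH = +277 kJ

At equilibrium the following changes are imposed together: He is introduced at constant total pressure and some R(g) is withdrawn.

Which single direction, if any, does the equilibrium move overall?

right

Adding inert gas at constant total pressure expands the volume and lowers every reacting partial pressure. With Δn_gas = 1 − 0 = +1, Q moves away from K toward the side with fewer gas moles, so the system shifts toward the side with more gas moles — to the right.
Removing R (g), a product, drives the reaction to the right.
All effects act in the same direction — net shift to the right.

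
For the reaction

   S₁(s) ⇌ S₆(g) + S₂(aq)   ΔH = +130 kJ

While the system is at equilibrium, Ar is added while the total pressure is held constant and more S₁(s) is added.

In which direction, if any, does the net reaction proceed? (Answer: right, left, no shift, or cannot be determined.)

Adding inert gas at constant total pressure expands the volume and lowers every reacting partial pressure. With Δn_gas = 1 − 0 = +1, Q moves away from K toward the side with fewer gas moles, so the system shifts toward the side with more gas moles — to the right.
S₁ is a pure solid; its activity is 1 regardless of amount, so Q is unaffected — no shift from this change.
Only the nonzero effect(s) matter; the net shift is to the right.

right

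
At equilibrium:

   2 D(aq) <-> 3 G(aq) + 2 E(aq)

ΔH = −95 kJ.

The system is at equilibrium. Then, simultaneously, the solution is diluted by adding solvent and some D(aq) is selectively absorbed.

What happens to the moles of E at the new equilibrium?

Dilution lowers every aqueous concentration by the same factor. Δn_aq = 5 − 2 = +3, so the system shifts toward the side with more dissolved moles — to the right.
Removing D (aq), a reactant, drives the reaction to the left.
The two effects oppose each other, so the net shift — and hence the change in E — cannot be determined from the given information.

cannot be determined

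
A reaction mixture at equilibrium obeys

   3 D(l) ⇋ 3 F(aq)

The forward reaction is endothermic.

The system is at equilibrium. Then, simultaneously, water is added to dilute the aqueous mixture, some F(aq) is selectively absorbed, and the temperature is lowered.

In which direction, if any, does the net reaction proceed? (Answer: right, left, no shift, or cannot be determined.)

Dilution lowers every aqueous concentration by the same factor. Δn_aq = 3 − 0 = +3, so the system shifts toward the side with more dissolved moles — to the right.
Removing F (aq), a product, drives the reaction to the right.
The forward reaction is endothermic. Lowering T favours the exothermic direction — shift to the left.
The individual effects push in opposite directions; without quantitative information the net direction cannot be determined.

cannot be determined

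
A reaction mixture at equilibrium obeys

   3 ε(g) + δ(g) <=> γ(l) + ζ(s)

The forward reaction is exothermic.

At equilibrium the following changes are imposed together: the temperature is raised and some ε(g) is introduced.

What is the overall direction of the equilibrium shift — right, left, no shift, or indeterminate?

cannot be determined

The forward reaction is exothermic. Raising T favours the endothermic direction — shift to the left.
Adding ε (g), a reactant, drives the reaction to the right.
The individual effects push in opposite directions; without quantitative information the net direction cannot be determined.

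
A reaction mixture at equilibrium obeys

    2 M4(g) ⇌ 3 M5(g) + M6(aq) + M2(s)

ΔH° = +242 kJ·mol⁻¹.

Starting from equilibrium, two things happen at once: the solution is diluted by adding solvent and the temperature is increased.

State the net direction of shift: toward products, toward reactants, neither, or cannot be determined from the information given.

right

Dilution lowers every aqueous concentration by the same factor. Δn_aq = 1 − 0 = +1, so the system shifts toward the side with more dissolved moles — to the right.
The forward reaction is endothermic. Raising T favours the endothermic direction — shift to the right.
All effects act in the same direction — net shift to the right.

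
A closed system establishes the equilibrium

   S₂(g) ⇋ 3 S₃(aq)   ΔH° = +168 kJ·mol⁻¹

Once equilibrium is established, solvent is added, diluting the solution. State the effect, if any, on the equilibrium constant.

unchanged

The equilibrium constant depends only on temperature. This perturbation may move the position of equilibrium, but since T is unchanged, K itself is unchanged.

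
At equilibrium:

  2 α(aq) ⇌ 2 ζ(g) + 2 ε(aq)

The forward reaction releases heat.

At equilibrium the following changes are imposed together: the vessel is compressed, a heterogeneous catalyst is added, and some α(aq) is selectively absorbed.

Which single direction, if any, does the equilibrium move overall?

left

Gas moles: reactants 0, products 2 (Δn_gas = +2). Compression shifts the system toward the side with fewer moles of gas — to the left.
A catalyst speeds both forward and reverse rates equally; it changes neither Q nor K — no shift from this change.
Removing α (aq), a reactant, drives the reaction to the left.
Only the nonzero effect(s) matter; the net shift is to the left.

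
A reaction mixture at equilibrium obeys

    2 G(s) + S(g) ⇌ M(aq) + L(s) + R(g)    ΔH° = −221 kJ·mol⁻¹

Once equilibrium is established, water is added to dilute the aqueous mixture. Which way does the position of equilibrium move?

right

Dilution lowers every aqueous concentration by the same factor. Δn_aq = 1 − 0 = +1, so the system shifts toward the side with more dissolved moles — to the right.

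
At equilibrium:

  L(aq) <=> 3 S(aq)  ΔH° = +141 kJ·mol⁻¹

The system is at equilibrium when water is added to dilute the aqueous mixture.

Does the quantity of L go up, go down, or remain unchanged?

Dilution lowers every aqueous concentration by the same factor. Δn_aq = 3 − 1 = +2, so the system shifts toward the side with more dissolved moles — to the right.
The net shift is to the right. L is a reactant, so its amount decreases.

decreases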